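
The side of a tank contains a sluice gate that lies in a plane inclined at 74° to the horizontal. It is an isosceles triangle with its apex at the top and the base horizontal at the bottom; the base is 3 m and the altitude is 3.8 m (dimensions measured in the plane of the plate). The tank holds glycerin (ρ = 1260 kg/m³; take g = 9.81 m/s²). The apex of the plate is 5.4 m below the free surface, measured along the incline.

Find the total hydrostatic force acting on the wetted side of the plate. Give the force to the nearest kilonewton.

γ = ρg = 1260 × 9.81 / 1000 = 12.3606 kN/m³.
Let θ = 74° be the plate's angle to the horizontal; measure y along the incline from where the plane meets the free surface. Vertical depth h = y·sinθ with sinθ = 0.961262.
With the apex up, the centroid sits 2h/3 = 2 × 3.8/3 = 2.53333 m below the apex, so y_c = 5.4 + 2.53333 = 7.93333 m and h_c = 7.93333 × 0.961262 = 7.62601 m.
A = ½ × 3 × 3.8 = 5.7 m².
Resultant F = γ·h_c·A = 12.3606 × 7.62601 × 5.7 = 537.294 kN.

F ≈ 537 kN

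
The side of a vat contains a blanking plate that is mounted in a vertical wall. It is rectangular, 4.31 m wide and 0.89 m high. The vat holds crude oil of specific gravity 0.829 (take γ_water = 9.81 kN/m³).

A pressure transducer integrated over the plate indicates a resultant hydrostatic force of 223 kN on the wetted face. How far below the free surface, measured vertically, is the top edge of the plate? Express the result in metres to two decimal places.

γ = 0.829 × 9.81 = 8.13249 kN/m³.
A = 4.31 × 0.89 = 3.8359 m².
From F = γ·h_c·A, the centroid depth is h_c = 223/(8.13249 × 3.8359) = 7.14849 m.
The centroid lies 0.89/2 = 0.445 m below the top edge, so the top edge sits at h_top = 7.14849 − 0.445 = 6.70349 m below the surface.

d_top ≈ 6.70 m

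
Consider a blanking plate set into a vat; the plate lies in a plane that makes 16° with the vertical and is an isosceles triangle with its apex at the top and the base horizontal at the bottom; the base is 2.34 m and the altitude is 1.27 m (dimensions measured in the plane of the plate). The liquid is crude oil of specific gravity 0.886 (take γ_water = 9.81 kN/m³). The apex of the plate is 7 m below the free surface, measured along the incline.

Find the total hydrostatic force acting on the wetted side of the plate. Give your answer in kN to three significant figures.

F ≈ 97.4 kN

γ = 0.886 × 9.81 = 8.69166 kN/m³.
The plate makes 16° with the vertical, i.e. θ = 90° − 16° = 74° to the horizontal. Measuring y along the incline from the free-surface line, vertical depth h = y·sinθ with sinθ = 0.961262.
With the apex up, the centroid sits 2h/3 = 2 × 1.27/3 = 0.846667 m below the apex, so y_c = 7 + 0.846667 = 7.84667 m and h_c = 7.84667 × 0.961262 = 7.54271 m.
A = ½ × 2.34 × 1.27 = 1.4859 m².
Resultant F = γ·h_c·A = 8.69166 × 7.54271 × 1.4859 = 97.4136 kN.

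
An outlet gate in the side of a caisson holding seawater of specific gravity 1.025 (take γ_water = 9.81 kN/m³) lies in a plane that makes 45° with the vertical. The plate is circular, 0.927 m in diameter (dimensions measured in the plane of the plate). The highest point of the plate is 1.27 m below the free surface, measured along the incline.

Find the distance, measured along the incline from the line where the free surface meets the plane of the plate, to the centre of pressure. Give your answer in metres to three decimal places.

γ = 1.025 × 9.81 = 10.05525 kN/m³.
The plate makes 45° with the vertical, i.e. θ = 90° − 45° = 45° to the horizontal. Measuring y along the incline from the free-surface line, vertical depth h = y·sinθ with sinθ = 0.707107.
The centroid is at the centre, 0.4635 m below the top of the plate, so y_c = 1.27 + 0.4635 = 1.7335 m and h_c = 1.7335 × 0.707107 = 1.22577 m.
A = π(0.4635)² = 0.674915 m².
Resultant F = γ·h_c·A = 10.05525 × 1.22577 × 0.674915 = 8.31861 kN.
I_c = πr⁴/4 = π × 0.4635⁴/4 = 0.0362484 m⁴.
Centre of pressure: y_p = y_c + I_c/(y_c·A) = 1.7335 + 0.0362484/(1.7335 × 0.674915) = 1.7335 + 0.0309825 = 1.76448 m along the plane.

y_p = 1.764 m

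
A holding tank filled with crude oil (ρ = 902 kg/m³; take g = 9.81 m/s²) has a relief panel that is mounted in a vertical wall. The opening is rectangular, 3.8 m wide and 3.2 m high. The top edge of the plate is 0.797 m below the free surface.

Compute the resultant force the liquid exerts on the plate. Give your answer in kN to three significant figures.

γ = ρg = 902 × 9.81 / 1000 = 8.84862 kN/m³.
The centroid lies 3.2/2 = 1.6 m below the top edge, so the centroid depth is h_c = 0.797 + 1.6 = 2.397 m.
A = 3.8 × 3.2 = 12.16 m².
Resultant F = γ·h_c·A = 8.84862 × 2.397 × 12.16 = 257.915 kN.

F ≈ 258 kN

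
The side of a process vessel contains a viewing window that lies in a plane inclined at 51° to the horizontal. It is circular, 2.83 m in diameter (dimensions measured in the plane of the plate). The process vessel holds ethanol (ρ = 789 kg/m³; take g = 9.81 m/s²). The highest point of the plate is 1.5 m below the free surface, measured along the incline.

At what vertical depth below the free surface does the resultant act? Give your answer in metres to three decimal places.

γ = ρg = 789 × 9.81 / 1000 = 7.74009 kN/m³.
Let θ = 51° be the plate's angle to the horizontal; measure y along the incline from where the plane meets the free surface. Vertical depth h = y·sinθ with sinθ = 0.777146.
The centroid is at the centre, 1.415 m below the top of the plate, so y_c = 1.5 + 1.415 = 2.915 m and h_c = 2.915 × 0.777146 = 2.26538 m.
A = π(1.415)² = 6.29018 m².
Resultant F = γ·h_c·A = 7.74009 × 2.26538 × 6.29018 = 110.294 kN.
I_c = πr⁴/4 = π × 1.415⁴/4 = 3.14859 m⁴.
Centre of pressure: y_p = y_c + I_c/(y_c·A) = 2.915 + 3.14859/(2.915 × 6.29018) = 2.915 + 0.171717 = 3.08672 m along the plane.
Vertically, h_p = y_p·sinθ = 3.08672 × 0.777146 = 2.39883 m.

h_p = 2.399 m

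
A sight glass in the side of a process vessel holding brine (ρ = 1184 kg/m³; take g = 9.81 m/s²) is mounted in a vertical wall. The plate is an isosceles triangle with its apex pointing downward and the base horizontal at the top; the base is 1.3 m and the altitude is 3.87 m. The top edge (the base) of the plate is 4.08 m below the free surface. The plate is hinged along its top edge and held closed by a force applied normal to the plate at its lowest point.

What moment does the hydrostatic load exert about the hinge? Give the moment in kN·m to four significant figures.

M ≈ 226.7 kN·m

γ = ρg = 1184 × 9.81 / 1000 = 11.61504 kN/m³.
With the apex down, the centroid sits h/3 = 3.87/3 = 1.29 m below the base (the top edge), so the centroid depth is h_c = 4.08 + 1.29 = 5.37 m.
A = ½ × 1.3 × 3.87 = 2.5155 m².
Resultant F = γ·h_c·A = 11.61504 × 5.37 × 2.5155 = 156.899 kN.
I_c = b·h³/36 = 1.3 × 3.87³/36 = 2.09302 m⁴.
Centre of pressure: y_p = y_c + I_c/(y_c·A) = 5.37 + 2.09302/(5.37 × 2.5155) = 5.37 + 0.154944 = 5.52494 m along the plane.
The resultant acts 1.29 + 0.154944 = 1.44494 m (along the plate) below the hinge at the top edge, so the moment about the hinge is M = F × 1.44494 = 156.899 × 1.44494 = 226.71 kN·m.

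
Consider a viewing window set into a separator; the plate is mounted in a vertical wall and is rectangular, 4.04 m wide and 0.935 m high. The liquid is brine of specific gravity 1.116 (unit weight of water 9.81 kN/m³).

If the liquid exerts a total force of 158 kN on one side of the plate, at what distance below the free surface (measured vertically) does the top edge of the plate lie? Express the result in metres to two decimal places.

d_top ≈ 3.35 m

γ = 1.116 × 9.81 = 10.94796 kN/m³.
A = 4.04 × 0.935 = 3.7774 m².
From F = γ·h_c·A, the centroid depth is h_c = 158/(10.94796 × 3.7774) = 3.82059 m.
The centroid lies 0.935/2 = 0.4675 m below the top edge, so the top edge sits at h_top = 3.82059 − 0.4675 = 3.35309 m below the surface.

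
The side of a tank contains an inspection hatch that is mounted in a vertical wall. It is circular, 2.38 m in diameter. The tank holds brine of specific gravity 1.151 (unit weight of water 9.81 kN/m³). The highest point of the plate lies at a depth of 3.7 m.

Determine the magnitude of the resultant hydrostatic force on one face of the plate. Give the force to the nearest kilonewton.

F ≈ 246 kN

γ = 1.151 × 9.81 = 11.29131 kN/m³.
The centroid is at the centre, 1.19 m below the top of the plate, so the centroid depth is h_c = 3.7 + 1.19 = 4.89 m.
A = π(1.19)² = 4.44881 m².
Resultant F = γ·h_c·A = 11.29131 × 4.89 × 4.44881 = 245.639 kN.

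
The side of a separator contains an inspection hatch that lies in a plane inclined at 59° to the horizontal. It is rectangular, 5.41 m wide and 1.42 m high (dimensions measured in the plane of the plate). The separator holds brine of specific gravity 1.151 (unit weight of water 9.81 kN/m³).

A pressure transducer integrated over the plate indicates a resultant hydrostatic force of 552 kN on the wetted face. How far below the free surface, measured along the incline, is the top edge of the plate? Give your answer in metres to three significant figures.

γ = 1.151 × 9.81 = 11.29131 kN/m³.
A = 5.41 × 1.42 = 7.6822 m².
From F = γ·h_c·A, the centroid depth is h_c = 552/(11.29131 × 7.6822) = 6.36369 m.
Let θ = 59° be the plate's angle to the horizontal; measure y along the incline from where the plane meets the free surface. Vertical depth h = y·sinθ with sinθ = 0.857167.
Along the incline, y_c = h_c/sinθ = 6.36369/0.857167 = 7.4241 m.
The centroid lies 1.42/2 = 0.71 m below the top edge, so the top edge sits at y_top = 7.4241 − 0.71 = 6.7141 m along the incline.

y_top ≈ 6.71 m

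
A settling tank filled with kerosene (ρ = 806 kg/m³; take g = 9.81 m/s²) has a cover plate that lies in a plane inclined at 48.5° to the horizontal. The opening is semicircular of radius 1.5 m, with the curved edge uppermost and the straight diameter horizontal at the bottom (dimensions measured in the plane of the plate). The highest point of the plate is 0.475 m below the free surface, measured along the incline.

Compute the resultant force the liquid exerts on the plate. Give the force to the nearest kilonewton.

γ = ρg = 806 × 9.81 / 1000 = 7.90686 kN/m³.
Let θ = 48.5° be the plate's angle to the horizontal; measure y along the incline from where the plane meets the free surface. Vertical depth h = y·sinθ with sinθ = 0.748956.
The centroid lies 4r/(3π) = 0.63662 m above the diameter, so r − 4r/(3π) = 1.5 − 0.63662 = 0.86338 m below the topmost point, so y_c = 0.475 + 0.86338 = 1.33838 m and h_c = 1.33838 × 0.748956 = 1.00239 m.
A = πr²/2 = π × 1.5²/2 = 3.53429 m².
Resultant F = γ·h_c·A = 7.90686 × 1.00239 × 3.53429 = 28.0119 kN.

F ≈ 28 kN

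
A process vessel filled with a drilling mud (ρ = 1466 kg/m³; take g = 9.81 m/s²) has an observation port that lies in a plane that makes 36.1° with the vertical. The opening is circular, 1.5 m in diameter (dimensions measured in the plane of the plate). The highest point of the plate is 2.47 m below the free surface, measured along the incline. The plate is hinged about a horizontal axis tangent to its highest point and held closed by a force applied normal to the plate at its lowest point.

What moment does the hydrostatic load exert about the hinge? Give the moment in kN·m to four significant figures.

γ = ρg = 1466 × 9.81 / 1000 = 14.38146 kN/m³.
The plate makes 36.1° with the vertical, i.e. θ = 90° − 36.1° = 53.9° to the horizontal. Measuring y along the incline from the free-surface line, vertical depth h = y·sinθ with sinθ = 0.807990.
The centroid is at the centre, 0.75 m below the top of the plate, so y_c = 2.47 + 0.75 = 3.22 m and h_c = 3.22 × 0.807990 = 2.60173 m.
A = π(0.75)² = 1.76715 m².
Resultant F = γ·h_c·A = 14.38146 × 2.60173 × 1.76715 = 66.1209 kN.
I_c = πr⁴/4 = π × 0.75⁴/4 = 0.248505 m⁴.
Centre of pressure: y_p = y_c + I_c/(y_c·A) = 3.22 + 0.248505/(3.22 × 1.76715) = 3.22 + 0.0436723 = 3.26367 m along the plane.
The resultant acts 0.75 + 0.0436723 = 0.793672 m (along the plate) below the hinge at the top edge, so the moment about the hinge is M = F × 0.793672 = 66.1209 × 0.793672 = 52.4783 kN·m.

M ≈ 52.48 kN·m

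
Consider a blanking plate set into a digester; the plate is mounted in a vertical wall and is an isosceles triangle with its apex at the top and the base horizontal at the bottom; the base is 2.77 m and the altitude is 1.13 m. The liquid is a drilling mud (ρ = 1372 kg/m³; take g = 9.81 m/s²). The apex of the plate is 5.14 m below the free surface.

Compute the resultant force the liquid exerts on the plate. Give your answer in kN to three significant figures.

γ = ρg = 1372 × 9.81 / 1000 = 13.45932 kN/m³.
With the apex up, the centroid sits 2h/3 = 2 × 1.13/3 = 0.753333 m below the apex, so the centroid depth is h_c = 5.14 + 0.753333 = 5.89333 m.
A = ½ × 2.77 × 1.13 = 1.56505 m².
Resultant F = γ·h_c·A = 13.45932 × 5.89333 × 1.56505 = 124.14 kN.

F ≈ 124 kN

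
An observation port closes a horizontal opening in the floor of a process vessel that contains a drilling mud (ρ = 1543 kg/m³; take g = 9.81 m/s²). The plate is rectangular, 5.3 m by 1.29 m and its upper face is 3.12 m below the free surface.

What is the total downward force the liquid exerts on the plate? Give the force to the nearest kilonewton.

F ≈ 323 kN

γ = ρg = 1543 × 9.81 / 1000 = 15.13683 kN/m³.
The plate is horizontal, so pressure is uniform at p = γ·h = 15.13683 × 3.12 = 47.2269 kN/m².
A = 5.3 × 1.29 = 6.837 m².
F = p·A = 47.2269 × 6.837 = 322.89 kN.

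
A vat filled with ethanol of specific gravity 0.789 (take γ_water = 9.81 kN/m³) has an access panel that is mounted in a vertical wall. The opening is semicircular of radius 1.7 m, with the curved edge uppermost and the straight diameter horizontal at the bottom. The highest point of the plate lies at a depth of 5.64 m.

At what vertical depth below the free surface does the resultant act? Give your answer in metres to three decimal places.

h_p = 6.649 m

γ = 0.789 × 9.81 = 7.74009 kN/m³.
The centroid lies 4r/(3π) = 0.721502 m above the diameter, so r − 4r/(3π) = 1.7 − 0.721502 = 0.978498 m below the topmost point, so the centroid depth is h_c = 5.64 + 0.978498 = 6.6185 m.
A = πr²/2 = π × 1.7²/2 = 4.5396 m².
Resultant F = γ·h_c·A = 7.74009 × 6.6185 × 4.5396 = 232.554 kN.
I_c = (π/8 − 8/(9π))·r⁴ = 0.109757 × 1.7⁴ = 0.916701 m⁴.
Centre of pressure: y_p = y_c + I_c/(y_c·A) = 6.6185 + 0.916701/(6.6185 × 4.5396) = 6.6185 + 0.0305106 = 6.64901 m along the plane.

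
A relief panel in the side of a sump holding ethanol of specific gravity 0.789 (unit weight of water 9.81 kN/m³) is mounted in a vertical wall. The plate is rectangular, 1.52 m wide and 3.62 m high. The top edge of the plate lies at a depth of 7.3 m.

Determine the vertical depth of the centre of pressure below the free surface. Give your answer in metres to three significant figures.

γ = 0.789 × 9.81 = 7.74009 kN/m³.
The centroid lies 3.62/2 = 1.81 m below the top edge, so the centroid depth is h_c = 7.3 + 1.81 = 9.11 m.
A = 1.52 × 3.62 = 5.5024 m².
Resultant F = γ·h_c·A = 7.74009 × 9.11 × 5.5024 = 387.986 kN.
I_c = b·h³/12 = 1.52 × 3.62³/12 = 6.0088 m⁴.
Centre of pressure: y_p = y_c + I_c/(y_c·A) = 9.11 + 6.0088/(9.11 × 5.5024) = 9.11 + 0.119872 = 9.22987 m along the plane.

h_p = 9.23 m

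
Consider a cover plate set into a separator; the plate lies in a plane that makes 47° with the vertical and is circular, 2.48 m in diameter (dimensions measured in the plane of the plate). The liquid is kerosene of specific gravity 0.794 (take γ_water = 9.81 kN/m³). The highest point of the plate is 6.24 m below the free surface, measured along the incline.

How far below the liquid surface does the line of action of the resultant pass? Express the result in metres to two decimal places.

h_p = 5.14 m

γ = 0.794 × 9.81 = 7.78914 kN/m³.
The plate makes 47° with the vertical, i.e. θ = 90° − 47° = 43° to the horizontal. Measuring y along the incline from the free-surface line, vertical depth h = y·sinθ with sinθ = 0.681998.
The centroid is at the centre, 1.24 m below the top of the plate, so y_c = 6.24 + 1.24 = 7.48 m and h_c = 7.48 × 0.681998 = 5.10135 m.
A = π(1.24)² = 4.83051 m².
Resultant F = γ·h_c·A = 7.78914 × 5.10135 × 4.83051 = 191.941 kN.
I_c = πr⁴/4 = π × 1.24⁴/4 = 1.85685 m⁴.
Centre of pressure: y_p = y_c + I_c/(y_c·A) = 7.48 + 1.85685/(7.48 × 4.83051) = 7.48 + 0.0513904 = 7.53139 m along the plane.
Vertically, h_p = y_p·sinθ = 7.53139 × 0.681998 = 5.13639 m.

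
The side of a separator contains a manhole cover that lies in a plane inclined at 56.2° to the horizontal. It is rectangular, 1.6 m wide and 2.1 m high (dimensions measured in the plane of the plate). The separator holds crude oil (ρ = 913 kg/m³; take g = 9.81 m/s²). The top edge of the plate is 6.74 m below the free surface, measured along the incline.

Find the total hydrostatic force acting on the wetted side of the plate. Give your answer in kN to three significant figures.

F ≈ 195 kN

γ = ρg = 913 × 9.81 / 1000 = 8.95653 kN/m³.
Let θ = 56.2° be the plate's angle to the horizontal; measure y along the incline from where the plane meets the free surface. Vertical depth h = y·sinθ with sinθ = 0.830984.
The centroid lies 2.1/2 = 1.05 m below the top edge, so y_c = 6.74 + 1.05 = 7.79 m and h_c = 7.79 × 0.830984 = 6.47337 m.
A = 1.6 × 2.1 = 3.36 m².
Resultant F = γ·h_c·A = 8.95653 × 6.47337 × 3.36 = 194.809 kN.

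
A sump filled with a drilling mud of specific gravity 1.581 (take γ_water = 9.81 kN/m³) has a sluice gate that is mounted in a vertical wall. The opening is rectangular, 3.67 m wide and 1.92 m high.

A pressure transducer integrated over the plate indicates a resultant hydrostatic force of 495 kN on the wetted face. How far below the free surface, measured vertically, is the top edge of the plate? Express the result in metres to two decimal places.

d_top ≈ 3.57 m

γ = 1.581 × 9.81 = 15.50961 kN/m³.
A = 3.67 × 1.92 = 7.0464 m².
From F = γ·h_c·A, the centroid depth is h_c = 495/(15.50961 × 7.0464) = 4.52936 m.
The centroid lies 1.92/2 = 0.96 m below the top edge, so the top edge sits at h_top = 4.52936 − 0.96 = 3.56936 m below the surface.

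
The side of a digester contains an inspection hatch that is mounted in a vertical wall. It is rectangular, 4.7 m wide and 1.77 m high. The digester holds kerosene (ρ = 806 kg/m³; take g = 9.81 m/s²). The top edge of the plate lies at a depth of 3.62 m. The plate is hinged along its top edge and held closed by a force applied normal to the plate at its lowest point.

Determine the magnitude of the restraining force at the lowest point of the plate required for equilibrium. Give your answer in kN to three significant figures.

P ≈ 158 kN

γ = ρg = 806 × 9.81 / 1000 = 7.90686 kN/m³.
The centroid lies 1.77/2 = 0.885 m below the top edge, so the centroid depth is h_c = 3.62 + 0.885 = 4.505 m.
A = 4.7 × 1.77 = 8.319 m².
Resultant F = γ·h_c·A = 7.90686 × 4.505 × 8.319 = 296.326 kN.
I_c = b·h³/12 = 4.7 × 1.77³/12 = 2.17188 m⁴.
Centre of pressure: y_p = y_c + I_c/(y_c·A) = 4.505 + 2.17188/(4.505 × 8.319) = 4.505 + 0.0579522 = 4.56295 m along the plane.
The resultant acts 0.885 + 0.0579522 = 0.942952 m (along the plate) below the hinge at the top edge, so the moment about the hinge is M = F × 0.942952 = 296.326 × 0.942952 = 279.421 kN·m.
A normal force at the bottom, 1.77 m from the hinge, must supply this moment: P = 279.421/1.77 = 157.865 kN.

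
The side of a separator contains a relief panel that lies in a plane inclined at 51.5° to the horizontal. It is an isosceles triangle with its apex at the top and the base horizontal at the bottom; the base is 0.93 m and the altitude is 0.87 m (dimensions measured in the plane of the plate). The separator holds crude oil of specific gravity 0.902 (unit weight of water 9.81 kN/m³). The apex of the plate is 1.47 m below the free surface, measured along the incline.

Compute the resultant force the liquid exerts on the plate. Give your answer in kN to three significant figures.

γ = 0.902 × 9.81 = 8.84862 kN/m³.
Let θ = 51.5° be the plate's angle to the horizontal; measure y along the incline from where the plane meets the free surface. Vertical depth h = y·sinθ with sinθ = 0.782608.
With the apex up, the centroid sits 2h/3 = 2 × 0.87/3 = 0.58 m below the apex, so y_c = 1.47 + 0.58 = 2.05 m and h_c = 2.05 × 0.782608 = 1.60435 m.
A = ½ × 0.93 × 0.87 = 0.40455 m².
Resultant F = γ·h_c·A = 8.84862 × 1.60435 × 0.40455 = 5.74311 kN.

F ≈ 5.74 kN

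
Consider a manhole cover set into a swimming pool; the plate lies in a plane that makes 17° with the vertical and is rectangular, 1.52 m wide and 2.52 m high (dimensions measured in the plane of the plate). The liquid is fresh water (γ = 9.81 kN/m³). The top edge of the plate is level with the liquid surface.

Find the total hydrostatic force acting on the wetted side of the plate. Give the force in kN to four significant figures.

F ≈ 45.28 kN

γ = 9.81 kN/m³.
The plate makes 17° with the vertical, i.e. θ = 90° − 17° = 73° to the horizontal. Measuring y along the incline from the free-surface line, vertical depth h = y·sinθ with sinθ = 0.956305.
The centroid lies 2.52/2 = 1.26 m below the top edge, so y_c = 1.26 m and h_c = 1.26 × 0.956305 = 1.20494 m.
A = 1.52 × 2.52 = 3.8304 m².
Resultant F = γ·h_c·A = 9.81 × 1.20494 × 3.8304 = 45.2771 kN.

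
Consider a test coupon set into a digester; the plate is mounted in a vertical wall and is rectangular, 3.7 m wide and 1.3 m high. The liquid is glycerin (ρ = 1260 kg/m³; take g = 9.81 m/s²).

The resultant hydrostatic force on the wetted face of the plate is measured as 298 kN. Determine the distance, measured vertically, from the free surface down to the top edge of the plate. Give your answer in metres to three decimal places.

γ = ρg = 1260 × 9.81 / 1000 = 12.3606 kN/m³.
A = 3.7 × 1.3 = 4.81 m².
From F = γ·h_c·A, the centroid depth is h_c = 298/(12.3606 × 4.81) = 5.01224 m.
The centroid lies 1.3/2 = 0.65 m below the top edge, so the top edge sits at h_top = 5.01224 − 0.65 = 4.36224 m below the surface.

d_top ≈ 4.362 m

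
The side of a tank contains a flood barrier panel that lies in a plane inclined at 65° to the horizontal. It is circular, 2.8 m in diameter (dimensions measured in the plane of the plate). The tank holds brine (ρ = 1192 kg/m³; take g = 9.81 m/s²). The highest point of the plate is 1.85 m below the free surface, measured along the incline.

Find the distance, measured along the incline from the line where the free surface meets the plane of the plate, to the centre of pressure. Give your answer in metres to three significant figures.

y_p = 3.40 m

γ = ρg = 1192 × 9.81 / 1000 = 11.69352 kN/m³.
Let θ = 65° be the plate's angle to the horizontal; measure y along the incline from where the plane meets the free surface. Vertical depth h = y·sinθ with sinθ = 0.906308.
The centroid is at the centre, 1.4 m below the top of the plate, so y_c = 1.85 + 1.4 = 3.25 m and h_c = 3.25 × 0.906308 = 2.9455 m.
A = π(1.4)² = 6.15752 m².
Resultant F = γ·h_c·A = 11.69352 × 2.9455 × 6.15752 = 212.085 kN.
I_c = πr⁴/4 = π × 1.4⁴/4 = 3.01719 m⁴.
Centre of pressure: y_p = y_c + I_c/(y_c·A) = 3.25 + 3.01719/(3.25 × 6.15752) = 3.25 + 0.150769 = 3.40077 m along the plane.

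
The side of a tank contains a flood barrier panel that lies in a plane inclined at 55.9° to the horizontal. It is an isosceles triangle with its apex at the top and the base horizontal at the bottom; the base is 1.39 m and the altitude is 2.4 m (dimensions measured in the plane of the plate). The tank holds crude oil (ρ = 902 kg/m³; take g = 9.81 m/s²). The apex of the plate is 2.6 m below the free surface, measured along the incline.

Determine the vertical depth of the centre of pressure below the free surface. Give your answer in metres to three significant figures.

h_p = 3.54 m

γ = ρg = 902 × 9.81 / 1000 = 8.84862 kN/m³.
Let θ = 55.9° be the plate's angle to the horizontal; measure y along the incline from where the plane meets the free surface. Vertical depth h = y·sinθ with sinθ = 0.828060.
With the apex up, the centroid sits 2h/3 = 2 × 2.4/3 = 1.6 m below the apex, so y_c = 2.6 + 1.6 = 4.2 m and h_c = 4.2 × 0.828060 = 3.47785 m.
A = ½ × 1.39 × 2.4 = 1.668 m².
Resultant F = γ·h_c·A = 8.84862 × 3.47785 × 1.668 = 51.3313 kN.
I_c = b·h³/36 = 1.39 × 2.4³/36 = 0.53376 m⁴.
Centre of pressure: y_p = y_c + I_c/(y_c·A) = 4.2 + 0.53376/(4.2 × 1.668) = 4.2 + 0.0761905 = 4.27619 m along the plane.
Vertically, h_p = y_p·sinθ = 4.27619 × 0.828060 = 3.54094 m.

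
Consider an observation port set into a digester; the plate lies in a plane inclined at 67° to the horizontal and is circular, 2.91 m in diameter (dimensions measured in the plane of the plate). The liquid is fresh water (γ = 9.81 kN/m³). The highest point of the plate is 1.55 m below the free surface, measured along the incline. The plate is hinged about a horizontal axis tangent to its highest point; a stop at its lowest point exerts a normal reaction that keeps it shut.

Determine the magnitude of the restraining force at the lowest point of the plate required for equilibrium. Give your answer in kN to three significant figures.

P ≈ 101 kN

γ = 9.81 kN/m³.
Let θ = 67° be the plate's angle to the horizontal; measure y along the incline from where the plane meets the free surface. Vertical depth h = y·sinθ with sinθ = 0.920505.
The centroid is at the centre, 1.455 m below the top of the plate, so y_c = 1.55 + 1.455 = 3.005 m and h_c = 3.005 × 0.920505 = 2.76612 m.
A = π(1.455)² = 6.65083 m².
Resultant F = γ·h_c·A = 9.81 × 2.76612 × 6.65083 = 180.475 kN.
I_c = πr⁴/4 = π × 1.455⁴/4 = 3.51999 m⁴.
Centre of pressure: y_p = y_c + I_c/(y_c·A) = 3.005 + 3.51999/(3.005 × 6.65083) = 3.005 + 0.176125 = 3.18112 m along the plane.
The resultant acts 1.455 + 0.176125 = 1.63113 m (along the plate) below the hinge at the top edge, so the moment about the hinge is M = F × 1.63113 = 180.475 × 1.63113 = 294.378 kN·m.
A normal force at the bottom, 2.91 m from the hinge, must supply this moment: P = 294.378/2.91 = 101.161 kN.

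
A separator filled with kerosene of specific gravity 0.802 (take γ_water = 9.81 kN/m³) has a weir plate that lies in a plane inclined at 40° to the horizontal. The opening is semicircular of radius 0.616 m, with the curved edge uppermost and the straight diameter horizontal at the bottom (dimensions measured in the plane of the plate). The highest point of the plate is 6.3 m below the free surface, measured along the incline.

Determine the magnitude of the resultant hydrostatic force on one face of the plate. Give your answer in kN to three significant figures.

γ = 0.802 × 9.81 = 7.86762 kN/m³.
Let θ = 40° be the plate's angle to the horizontal; measure y along the incline from where the plane meets the free surface. Vertical depth h = y·sinθ with sinθ = 0.642788.
The centroid lies 4r/(3π) = 0.261439 m above the diameter, so r − 4r/(3π) = 0.616 − 0.261439 = 0.354561 m below the topmost point, so y_c = 6.3 + 0.354561 = 6.65456 m and h_c = 6.65456 × 0.642788 = 4.27747 m.
A = πr²/2 = π × 0.616²/2 = 0.596048 m².
Resultant F = γ·h_c·A = 7.86762 × 4.27747 × 0.596048 = 20.0591 kN.

F ≈ 20.1 kN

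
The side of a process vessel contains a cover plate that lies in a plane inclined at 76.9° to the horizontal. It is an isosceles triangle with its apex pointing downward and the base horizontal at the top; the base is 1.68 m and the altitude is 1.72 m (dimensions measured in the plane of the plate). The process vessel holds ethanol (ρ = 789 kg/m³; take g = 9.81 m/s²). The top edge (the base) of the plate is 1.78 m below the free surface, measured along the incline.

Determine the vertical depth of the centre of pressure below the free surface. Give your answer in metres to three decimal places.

γ = ρg = 789 × 9.81 / 1000 = 7.74009 kN/m³.
Let θ = 76.9° be the plate's angle to the horizontal; measure y along the incline from where the plane meets the free surface. Vertical depth h = y·sinθ with sinθ = 0.973976.
With the apex down, the centroid sits h/3 = 1.72/3 = 0.573333 m below the base (the top edge), so y_c = 1.78 + 0.573333 = 2.35333 m and h_c = 2.35333 × 0.973976 = 2.29209 m.
A = ½ × 1.68 × 1.72 = 1.4448 m².
Resultant F = γ·h_c·A = 7.74009 × 2.29209 × 1.4448 = 25.6322 kN.
I_c = b·h³/36 = 1.68 × 1.72³/36 = 0.237461 m⁴.
Centre of pressure: y_p = y_c + I_c/(y_c·A) = 2.35333 + 0.237461/(2.35333 × 1.4448) = 2.35333 + 0.0698396 = 2.42317 m along the plane.
Vertically, h_p = y_p·sinθ = 2.42317 × 0.973976 = 2.36011 m.

h_p = 2.360 m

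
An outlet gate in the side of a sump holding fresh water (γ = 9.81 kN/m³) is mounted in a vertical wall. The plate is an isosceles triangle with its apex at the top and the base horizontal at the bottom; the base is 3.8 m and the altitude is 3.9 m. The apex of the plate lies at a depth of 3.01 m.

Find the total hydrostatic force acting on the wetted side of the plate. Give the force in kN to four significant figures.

γ = 9.81 kN/m³.
With the apex up, the centroid sits 2h/3 = 2 × 3.9/3 = 2.6 m below the apex, so the centroid depth is h_c = 3.01 + 2.6 = 5.61 m.
A = ½ × 3.8 × 3.9 = 7.41 m².
Resultant F = γ·h_c·A = 9.81 × 5.61 × 7.41 = 407.803 kN.

F ≈ 407.8 kN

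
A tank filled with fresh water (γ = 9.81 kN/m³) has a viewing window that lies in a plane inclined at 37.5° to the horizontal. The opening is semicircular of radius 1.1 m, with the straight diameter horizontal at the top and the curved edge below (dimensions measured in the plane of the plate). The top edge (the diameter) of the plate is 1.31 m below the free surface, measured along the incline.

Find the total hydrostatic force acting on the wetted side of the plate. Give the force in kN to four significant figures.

γ = 9.81 kN/m³.
Let θ = 37.5° be the plate's angle to the horizontal; measure y along the incline from where the plane meets the free surface. Vertical depth h = y·sinθ with sinθ = 0.608761.
The centroid of a semicircle lies 4r/(3π) = 0.466854 m from the diameter, here below the top edge, so y_c = 1.31 + 0.466854 = 1.77685 m and h_c = 1.77685 × 0.608761 = 1.08168 m.
A = πr²/2 = π × 1.1²/2 = 1.90066 m².
Resultant F = γ·h_c·A = 9.81 × 1.08168 × 1.90066 = 20.1684 kN.

F ≈ 20.17 kN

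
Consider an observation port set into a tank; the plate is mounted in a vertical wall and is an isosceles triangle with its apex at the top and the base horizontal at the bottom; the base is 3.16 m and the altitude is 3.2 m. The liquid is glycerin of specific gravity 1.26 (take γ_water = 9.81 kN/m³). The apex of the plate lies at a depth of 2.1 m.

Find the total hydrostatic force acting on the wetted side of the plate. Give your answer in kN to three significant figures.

F ≈ 265 kN

γ = 1.26 × 9.81 = 12.3606 kN/m³.
With the apex up, the centroid sits 2h/3 = 2 × 3.2/3 = 2.13333 m below the apex, so the centroid depth is h_c = 2.1 + 2.13333 = 4.23333 m.
A = ½ × 3.16 × 3.2 = 5.056 m².
Resultant F = γ·h_c·A = 12.3606 × 4.23333 × 5.056 = 264.563 kN.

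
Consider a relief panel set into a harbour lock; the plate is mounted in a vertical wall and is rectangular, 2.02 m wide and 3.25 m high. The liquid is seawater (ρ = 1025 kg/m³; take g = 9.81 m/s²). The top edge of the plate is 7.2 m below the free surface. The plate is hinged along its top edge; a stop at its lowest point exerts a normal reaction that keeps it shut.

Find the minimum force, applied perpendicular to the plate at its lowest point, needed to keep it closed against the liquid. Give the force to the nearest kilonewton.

P ≈ 309 kN

γ = ρg = 1025 × 9.81 / 1000 = 10.05525 kN/m³.
The centroid lies 3.25/2 = 1.625 m below the top edge, so the centroid depth is h_c = 7.2 + 1.625 = 8.825 m.
A = 2.02 × 3.25 = 6.565 m².
Resultant F = γ·h_c·A = 10.05525 × 8.825 × 6.565 = 582.562 kN.
I_c = b·h³/12 = 2.02 × 3.25³/12 = 5.77857 m⁴.
Centre of pressure: y_p = y_c + I_c/(y_c·A) = 8.825 + 5.77857/(8.825 × 6.565) = 8.825 + 0.0997404 = 8.92474 m along the plane.
The resultant acts 1.625 + 0.0997404 = 1.72474 m (along the plate) below the hinge at the top edge, so the moment about the hinge is M = F × 1.72474 = 582.562 × 1.72474 = 1004.77 kN·m.
A normal force at the bottom, 3.25 m from the hinge, must supply this moment: P = 1004.77/3.25 = 309.16 kN.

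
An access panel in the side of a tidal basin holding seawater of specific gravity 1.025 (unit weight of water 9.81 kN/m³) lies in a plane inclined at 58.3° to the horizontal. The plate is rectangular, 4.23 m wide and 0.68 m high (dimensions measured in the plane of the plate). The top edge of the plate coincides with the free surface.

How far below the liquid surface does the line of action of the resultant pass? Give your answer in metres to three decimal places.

h_p = 0.386 m

γ = 1.025 × 9.81 = 10.05525 kN/m³.
Let θ = 58.3° be the plate's angle to the horizontal; measure y along the incline from where the plane meets the free surface. Vertical depth h = y·sinθ with sinθ = 0.850811.
The centroid lies 0.68/2 = 0.34 m below the top edge, so y_c = 0.34 m and h_c = 0.34 × 0.850811 = 0.289276 m.
A = 4.23 × 0.68 = 2.8764 m².
Resultant F = γ·h_c·A = 10.05525 × 0.289276 × 2.8764 = 8.36671 kN.
I_c = b·h³/12 = 4.23 × 0.68³/12 = 0.110837 m⁴.
Centre of pressure: y_p = y_c + I_c/(y_c·A) = 0.34 + 0.110837/(0.34 × 2.8764) = 0.34 + 0.113333 = 0.453333 m along the plane.
Vertically, h_p = y_p·sinθ = 0.453333 × 0.850811 = 0.385701 m.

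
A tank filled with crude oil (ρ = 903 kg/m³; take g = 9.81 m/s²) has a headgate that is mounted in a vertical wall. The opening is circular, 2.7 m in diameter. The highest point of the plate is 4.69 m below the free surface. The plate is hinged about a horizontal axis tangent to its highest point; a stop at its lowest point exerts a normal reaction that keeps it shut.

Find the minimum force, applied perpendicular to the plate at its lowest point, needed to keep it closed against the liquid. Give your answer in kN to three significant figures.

γ = ρg = 903 × 9.81 / 1000 = 8.85843 kN/m³.
The centroid is at the centre, 1.35 m below the top of the plate, so the centroid depth is h_c = 4.69 + 1.35 = 6.04 m.
A = π(1.35)² = 5.72555 m².
Resultant F = γ·h_c·A = 8.85843 × 6.04 × 5.72555 = 306.345 kN.
I_c = πr⁴/4 = π × 1.35⁴/4 = 2.6087 m⁴.
Centre of pressure: y_p = y_c + I_c/(y_c·A) = 6.04 + 2.6087/(6.04 × 5.72555) = 6.04 + 0.0754345 = 6.11543 m along the plane.
The resultant acts 1.35 + 0.0754345 = 1.42543 m (along the plate) below the hinge at the top edge, so the moment about the hinge is M = F × 1.42543 = 306.345 × 1.42543 = 436.673 kN·m.
A normal force at the bottom, 2.7 m from the hinge, must supply this moment: P = 436.673/2.7 = 161.731 kN.

P ≈ 162 kN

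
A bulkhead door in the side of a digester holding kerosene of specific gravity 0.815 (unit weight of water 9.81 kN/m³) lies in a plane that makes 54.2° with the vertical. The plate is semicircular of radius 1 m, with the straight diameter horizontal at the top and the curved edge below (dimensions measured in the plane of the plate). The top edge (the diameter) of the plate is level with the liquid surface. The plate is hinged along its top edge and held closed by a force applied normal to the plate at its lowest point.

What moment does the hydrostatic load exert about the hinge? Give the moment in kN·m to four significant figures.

γ = 0.815 × 9.81 = 7.99515 kN/m³.
The plate makes 54.2° with the vertical, i.e. θ = 90° − 54.2° = 35.8° to the horizontal. Measuring y along the incline from the free-surface line, vertical depth h = y·sinθ with sinθ = 0.584958.
The centroid of a semicircle lies 4r/(3π) = 0.424413 m from the diameter, here below the top edge, so y_c = 0.424413 m and h_c = 0.424413 × 0.584958 = 0.248264 m.
A = πr²/2 = π × 1²/2 = 1.5708 m².
Resultant F = γ·h_c·A = 7.99515 × 0.248264 × 1.5708 = 3.11789 kN.
I_c = (π/8 − 8/(9π))·r⁴ = 0.109757 × 1⁴ = 0.109757 m⁴.
Centre of pressure: y_p = y_c + I_c/(y_c·A) = 0.424413 + 0.109757/(0.424413 × 1.5708) = 0.424413 + 0.164635 = 0.589048 m along the plane.
The resultant acts 0.424413 + 0.164635 = 0.589048 m (along the plate) below the hinge at the top edge, so the moment about the hinge is M = F × 0.589048 = 3.11789 × 0.589048 = 1.83659 kN·m.

M ≈ 1.837 kN·m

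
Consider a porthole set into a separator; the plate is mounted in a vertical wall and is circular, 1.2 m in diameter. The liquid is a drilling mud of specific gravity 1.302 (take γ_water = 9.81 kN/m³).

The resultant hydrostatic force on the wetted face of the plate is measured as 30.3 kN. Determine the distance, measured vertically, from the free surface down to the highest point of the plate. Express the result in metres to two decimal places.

d_top ≈ 1.50 m

γ = 1.302 × 9.81 = 12.77262 kN/m³.
A = π(0.6)² = 1.13097 m².
From F = γ·h_c·A, the centroid depth is h_c = 30.3/(12.77262 × 1.13097) = 2.09755 m.
The centroid is at the centre, 0.6 m below the top of the plate, so the highest point sits at h_top = 2.09755 − 0.6 = 1.49755 m below the surface.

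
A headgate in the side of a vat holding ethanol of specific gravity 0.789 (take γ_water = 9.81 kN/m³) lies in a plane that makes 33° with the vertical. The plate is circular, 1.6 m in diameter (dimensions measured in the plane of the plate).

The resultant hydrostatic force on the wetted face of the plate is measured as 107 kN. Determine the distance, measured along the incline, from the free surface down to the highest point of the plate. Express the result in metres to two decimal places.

γ = 0.789 × 9.81 = 7.74009 kN/m³.
A = π(0.8)² = 2.01062 m².
From F = γ·h_c·A, the centroid depth is h_c = 107/(7.74009 × 2.01062) = 6.87556 m.
The plate makes 33° with the vertical, i.e. θ = 90° − 33° = 57° to the horizontal. Measuring y along the incline from the free-surface line, vertical depth h = y·sinθ with sinθ = 0.838671.
Along the incline, y_c = h_c/sinθ = 6.87556/0.838671 = 8.19816 m.
The centroid is at the centre, 0.8 m below the top of the plate, so the highest point sits at y_top = 8.19816 − 0.8 = 7.39816 m along the incline.

y_top ≈ 7.40 m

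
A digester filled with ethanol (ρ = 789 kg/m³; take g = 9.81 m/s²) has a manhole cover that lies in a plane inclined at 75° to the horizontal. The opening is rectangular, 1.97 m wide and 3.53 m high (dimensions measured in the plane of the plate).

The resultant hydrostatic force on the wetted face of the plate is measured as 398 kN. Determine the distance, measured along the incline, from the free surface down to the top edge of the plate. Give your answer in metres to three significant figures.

γ = ρg = 789 × 9.81 / 1000 = 7.74009 kN/m³.
A = 1.97 × 3.53 = 6.9541 m².
From F = γ·h_c·A, the centroid depth is h_c = 398/(7.74009 × 6.9541) = 7.39428 m.
Let θ = 75° be the plate's angle to the horizontal; measure y along the incline from where the plane meets the free surface. Vertical depth h = y·sinθ with sinθ = 0.965926.
Along the incline, y_c = h_c/sinθ = 7.39428/0.965926 = 7.65512 m.
The centroid lies 3.53/2 = 1.765 m below the top edge, so the top edge sits at y_top = 7.65512 − 1.765 = 5.89012 m along the incline.

y_top ≈ 5.89 m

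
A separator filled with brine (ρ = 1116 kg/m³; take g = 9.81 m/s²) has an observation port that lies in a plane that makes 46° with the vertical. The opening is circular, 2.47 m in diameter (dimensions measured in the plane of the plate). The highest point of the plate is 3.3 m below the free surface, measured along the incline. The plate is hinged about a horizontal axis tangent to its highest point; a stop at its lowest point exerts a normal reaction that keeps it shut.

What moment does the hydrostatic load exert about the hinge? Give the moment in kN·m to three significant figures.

M ≈ 218 kN·m

γ = ρg = 1116 × 9.81 / 1000 = 10.94796 kN/m³.
The plate makes 46° with the vertical, i.e. θ = 90° − 46° = 44° to the horizontal. Measuring y along the incline from the free-surface line, vertical depth h = y·sinθ with sinθ = 0.694658.
The centroid is at the centre, 1.235 m below the top of the plate, so y_c = 3.3 + 1.235 = 4.535 m and h_c = 4.535 × 0.694658 = 3.15027 m.
A = π(1.235)² = 4.79164 m².
Resultant F = γ·h_c·A = 10.94796 × 3.15027 × 4.79164 = 165.259 kN.
I_c = πr⁴/4 = π × 1.235⁴/4 = 1.82708 m⁴.
Centre of pressure: y_p = y_c + I_c/(y_c·A) = 4.535 + 1.82708/(4.535 × 4.79164) = 4.535 + 0.0840807 = 4.61908 m along the plane.
The resultant acts 1.235 + 0.0840807 = 1.31908 m (along the plate) below the hinge at the top edge, so the moment about the hinge is M = F × 1.31908 = 165.259 × 1.31908 = 217.99 kN·m.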